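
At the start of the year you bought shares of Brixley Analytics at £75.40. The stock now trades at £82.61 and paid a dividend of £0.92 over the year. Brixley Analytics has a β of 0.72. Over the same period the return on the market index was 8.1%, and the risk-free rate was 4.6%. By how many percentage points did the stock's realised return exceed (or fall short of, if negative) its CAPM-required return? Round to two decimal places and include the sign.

+3.66%

Realised HPR = (P1 + D1 − P0) / P0 = (82.61 + 0.92 − 75.40) / 75.40 = 8.13 / 75.40 = 10.7825%
MRP = 8.1% − 4.6% = 3.50%
CAPM required = R_f + β·MRP = 4.6% + 0.72 × 3.5% = 7.1200%
α = realised − required = 10.7825% − 7.1200% = +3.66%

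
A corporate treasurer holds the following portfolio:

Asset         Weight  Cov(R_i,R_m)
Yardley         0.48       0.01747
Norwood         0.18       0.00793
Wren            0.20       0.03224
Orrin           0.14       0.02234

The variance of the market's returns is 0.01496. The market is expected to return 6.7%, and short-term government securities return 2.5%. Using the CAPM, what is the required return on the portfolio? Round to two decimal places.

7.94%

β_Yardley = 0.01747 / 0.01496 = 1.1678
β_Norwood = 0.00793 / 0.01496 = 0.5301
β_Wren = 0.03224 / 0.01496 = 2.1551
β_Orrin = 0.02234 / 0.01496 = 1.4933
β_P = Σ w_i β_i = 0.48×1.1678 + 0.18×0.5301 + 0.20×2.1551 + 0.14×1.4933 = 1.2960
MRP = 6.7% − 2.5% = 4.20%
E(R_P) = R_f + β_P × MRP = 2.5% + 1.2960 × 4.2% = 7.94%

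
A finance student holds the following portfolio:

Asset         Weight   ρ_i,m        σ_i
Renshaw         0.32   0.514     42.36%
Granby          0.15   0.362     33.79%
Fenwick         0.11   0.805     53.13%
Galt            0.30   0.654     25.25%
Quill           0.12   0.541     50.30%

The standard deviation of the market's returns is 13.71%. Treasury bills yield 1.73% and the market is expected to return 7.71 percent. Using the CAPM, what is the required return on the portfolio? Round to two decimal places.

11.21%

β_Renshaw = 0.514 × 42.36% / 13.71% = 1.5881
β_Granby = 0.362 × 33.79% / 13.71% = 0.8922
β_Fenwick = 0.805 × 53.13% / 13.71% = 3.1196
β_Galt = 0.654 × 25.25% / 13.71% = 1.2045
β_Quill = 0.541 × 50.30% / 13.71% = 1.9849
β_P = Σ w_i β_i = 0.32×1.5881 + 0.15×0.8922 + 0.11×3.1196 + 0.30×1.2045 + 0.12×1.9849 = 1.5847
MRP = 7.71% − 1.73% = 5.98%
E(R_P) = R_f + β_P × MRP = 1.73% + 1.5847 × 5.98% = 11.21%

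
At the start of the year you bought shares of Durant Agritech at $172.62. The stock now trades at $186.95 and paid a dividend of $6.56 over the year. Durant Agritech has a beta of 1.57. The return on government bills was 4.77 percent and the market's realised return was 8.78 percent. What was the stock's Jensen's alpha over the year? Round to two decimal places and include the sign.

+1.04%

Realised HPR = (P1 + D1 − P0) / P0 = (186.95 + 6.56 − 172.62) / 172.62 = 20.89 / 172.62 = 12.1017%
MRP = 8.78% − 4.77% = 4.01%
CAPM required = R_f + β·MRP = 4.77% + 1.57 × 4.01% = 11.0657%
α = realised − required = 12.1017% − 11.0657% = +1.04%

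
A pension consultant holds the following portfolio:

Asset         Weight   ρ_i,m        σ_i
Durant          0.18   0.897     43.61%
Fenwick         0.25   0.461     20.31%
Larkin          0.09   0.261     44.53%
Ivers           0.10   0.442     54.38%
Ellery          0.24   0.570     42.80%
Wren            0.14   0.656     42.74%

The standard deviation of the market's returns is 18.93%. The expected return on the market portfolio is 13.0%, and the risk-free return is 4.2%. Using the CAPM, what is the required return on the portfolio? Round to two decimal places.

β_Durant = 0.897 × 43.61% / 18.93% = 2.0665
β_Fenwick = 0.461 × 20.31% / 18.93% = 0.4946
β_Larkin = 0.261 × 44.53% / 18.93% = 0.6140
β_Ivers = 0.442 × 54.38% / 18.93% = 1.2697
β_Ellery = 0.570 × 42.80% / 18.93% = 1.2887
β_Wren = 0.656 × 42.74% / 18.93% = 1.4811
β_P = Σ w_i β_i = 0.18×2.0665 + 0.25×0.4946 + 0.09×0.6140 + 0.10×1.2697 + 0.24×1.2887 + 0.14×1.4811 = 1.1945
MRP = 13.0% − 4.2% = 8.80%
E(R_P) = R_f + β_P × MRP = 4.2% + 1.1945 × 8.8% = 14.71%

14.71%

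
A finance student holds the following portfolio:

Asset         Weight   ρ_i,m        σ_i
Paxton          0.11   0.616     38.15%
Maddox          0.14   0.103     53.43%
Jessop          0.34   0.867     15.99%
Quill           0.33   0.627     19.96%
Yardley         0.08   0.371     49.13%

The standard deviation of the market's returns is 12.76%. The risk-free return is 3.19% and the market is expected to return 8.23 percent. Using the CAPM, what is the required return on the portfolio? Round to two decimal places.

8.58%

β_Paxton = 0.616 × 38.15% / 12.76% = 1.8417
β_Maddox = 0.103 × 53.43% / 12.76% = 0.4313
β_Jessop = 0.867 × 15.99% / 12.76% = 1.0865
β_Quill = 0.627 × 19.96% / 12.76% = 0.9808
β_Yardley = 0.371 × 49.13% / 12.76% = 1.4285
β_P = Σ w_i β_i = 0.11×1.8417 + 0.14×0.4313 + 0.34×1.0865 + 0.33×0.9808 + 0.08×1.4285 = 1.0703
MRP = 8.23% − 3.19% = 5.04%
E(R_P) = R_f + β_P × MRP = 3.19% + 1.0703 × 5.04% = 8.58%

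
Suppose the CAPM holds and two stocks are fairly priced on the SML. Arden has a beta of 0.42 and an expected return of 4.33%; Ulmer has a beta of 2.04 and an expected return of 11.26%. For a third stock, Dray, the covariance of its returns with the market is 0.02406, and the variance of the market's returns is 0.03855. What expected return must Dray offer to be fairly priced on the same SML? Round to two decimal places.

5.20%

MRP = (11.26% − 4.33%) / (2.04 − 0.42) = 4.2778%
R_f = 4.33% − 0.42 × 4.2778% = 2.5333%
β_Dray = Cov / Var(R_m) = 0.02406 / 0.03855 = 0.6241
E(R_Dray) = R_f + β × MRP = 2.5333% + 0.6241 × 4.2778% = 5.20%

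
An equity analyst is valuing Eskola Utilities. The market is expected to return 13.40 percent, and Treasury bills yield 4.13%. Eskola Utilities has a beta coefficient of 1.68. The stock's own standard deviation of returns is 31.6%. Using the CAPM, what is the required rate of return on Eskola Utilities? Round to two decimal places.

Market risk premium = E(R_m) − R_f = 13.40% − 4.13% = 9.27%
E(R) = R_f + β × MRP = 4.13% + 1.68 × 9.27% = 19.70%

19.70%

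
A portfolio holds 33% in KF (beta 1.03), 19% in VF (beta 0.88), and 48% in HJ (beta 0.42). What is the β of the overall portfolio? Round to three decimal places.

0.709

β_P = Σ w_i β_i = 0.33×1.03 + 0.19×0.88 + 0.48×0.42 = 0.7087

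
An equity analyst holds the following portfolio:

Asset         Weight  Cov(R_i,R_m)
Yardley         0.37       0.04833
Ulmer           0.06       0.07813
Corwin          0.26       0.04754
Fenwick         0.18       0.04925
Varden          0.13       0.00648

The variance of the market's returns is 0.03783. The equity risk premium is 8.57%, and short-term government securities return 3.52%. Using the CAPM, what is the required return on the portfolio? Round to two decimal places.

13.63%

β_Yardley = 0.04833 / 0.03783 = 1.2776
β_Ulmer = 0.07813 / 0.03783 = 2.0653
β_Corwin = 0.04754 / 0.03783 = 1.2567
β_Fenwick = 0.04925 / 0.03783 = 1.3019
β_Varden = 0.00648 / 0.03783 = 0.1713
β_P = Σ w_i β_i = 0.37×1.2776 + 0.06×2.0653 + 0.26×1.2567 + 0.18×1.3019 + 0.13×0.1713 = 1.1800
E(R_P) = R_f + β_P × MRP = 3.52% + 1.1800 × 8.57% = 13.63%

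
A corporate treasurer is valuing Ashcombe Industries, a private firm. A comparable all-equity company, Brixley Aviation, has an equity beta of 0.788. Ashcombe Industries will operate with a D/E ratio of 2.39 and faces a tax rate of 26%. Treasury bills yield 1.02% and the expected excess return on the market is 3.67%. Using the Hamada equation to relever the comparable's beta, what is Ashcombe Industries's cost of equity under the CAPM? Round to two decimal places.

9.03%

β_L = β_U × [1 + (1 − t)(D/E)] = 0.788 × [1 + (1 − 0.26) × 2.39]
    = 0.788 × [1 + 0.74 × 2.39] = 0.788 × 2.7686 = 2.1817
E(R) = R_f + β_L × MRP = 1.02% + 2.1817 × 3.67% = 9.03%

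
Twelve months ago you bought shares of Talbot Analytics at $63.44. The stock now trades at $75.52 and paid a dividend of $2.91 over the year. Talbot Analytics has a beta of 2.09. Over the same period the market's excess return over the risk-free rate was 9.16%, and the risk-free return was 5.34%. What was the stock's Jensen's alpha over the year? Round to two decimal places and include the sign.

Realised HPR = (P1 + D1 − P0) / P0 = (75.52 + 2.91 − 63.44) / 63.44 = 14.99 / 63.44 = 23.6286%
CAPM required = R_f + β·MRP = 5.34% + 2.09 × 9.16% = 24.4844%
α = realised − required = 23.6286% − 24.4844% = -0.86%

-0.86%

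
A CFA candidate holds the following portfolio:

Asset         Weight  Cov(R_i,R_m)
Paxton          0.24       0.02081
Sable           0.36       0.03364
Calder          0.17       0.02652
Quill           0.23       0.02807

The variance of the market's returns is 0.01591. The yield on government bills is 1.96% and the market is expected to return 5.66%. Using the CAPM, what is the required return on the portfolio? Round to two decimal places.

8.49%

β_Paxton = 0.02081 / 0.01591 = 1.3080
β_Sable = 0.03364 / 0.01591 = 2.1144
β_Calder = 0.02652 / 0.01591 = 1.6669
β_Quill = 0.02807 / 0.01591 = 1.7643
β_P = Σ w_i β_i = 0.24×1.3080 + 0.36×2.1144 + 0.17×1.6669 + 0.23×1.7643 = 1.7643
MRP = 5.66% − 1.96% = 3.70%
E(R_P) = R_f + β_P × MRP = 1.96% + 1.7643 × 3.70% = 8.49%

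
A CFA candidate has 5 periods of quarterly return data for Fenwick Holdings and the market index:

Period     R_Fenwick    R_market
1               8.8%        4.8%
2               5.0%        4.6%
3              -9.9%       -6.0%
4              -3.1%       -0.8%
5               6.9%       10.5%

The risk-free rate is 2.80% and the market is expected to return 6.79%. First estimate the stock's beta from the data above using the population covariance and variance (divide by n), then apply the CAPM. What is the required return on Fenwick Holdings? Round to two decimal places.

Mean R_i = (8.8 + 5.0 − 9.9 − 3.1 + 6.9) / 5 = 1.5400%
Mean R_m = (4.8 + 4.6 − 6.0 − 0.8 + 10.5) / 5 = 2.6200%
Σ(R_i − R̄_i)(R_m − R̄_m) = 179.3960  ⇒  Cov = 179.3960 / 5 = 35.8792
Σ(R_m − R̄_m)² = 156.7680  ⇒  Var(R_m) = 156.7680 / 5 = 31.3536
β = Cov / Var(R_m) = 35.8792 / 31.3536 = 1.1443
MRP = 6.79% − 2.80% = 3.99%
E(R) = R_f + β × MRP = 2.80% + 1.1443 × 3.99% = 7.37%

7.37%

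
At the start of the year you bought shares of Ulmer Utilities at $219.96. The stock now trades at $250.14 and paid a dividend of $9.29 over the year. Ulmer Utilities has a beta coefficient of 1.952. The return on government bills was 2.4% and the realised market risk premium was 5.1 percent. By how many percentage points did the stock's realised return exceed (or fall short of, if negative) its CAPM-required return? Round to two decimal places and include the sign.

+5.59%

Realised HPR = (P1 + D1 − P0) / P0 = (250.14 + 9.29 − 219.96) / 219.96 = 39.47 / 219.96 = 17.9442%
CAPM required = R_f + β·MRP = 2.4% + 1.952 × 5.1% = 12.3552%
α = realised − required = 17.9442% − 12.3552% = +5.59%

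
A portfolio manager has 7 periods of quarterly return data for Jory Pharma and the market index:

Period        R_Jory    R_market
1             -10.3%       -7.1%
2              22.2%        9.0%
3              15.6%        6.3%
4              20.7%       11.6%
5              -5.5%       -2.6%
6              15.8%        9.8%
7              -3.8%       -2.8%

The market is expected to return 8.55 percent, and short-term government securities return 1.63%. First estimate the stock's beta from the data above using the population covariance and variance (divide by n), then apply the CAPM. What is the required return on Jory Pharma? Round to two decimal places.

Mean R_i = (-10.3 + 22.2 + 15.6 + 20.7 − 5.5 + 15.8 − 3.8) / 7 = 7.8143%
Mean R_m = (-7.1 + 9.0 + 6.3 + 11.6 − 2.6 + 9.8 − 2.8) / 7 = 3.4571%
Σ(R_i − R̄_i)(R_m − R̄_m) = 602.0043  ⇒  Cov = 602.0043 / 7 = 86.0006
Σ(R_m − R̄_m)² = 332.6371  ⇒  Var(R_m) = 332.6371 / 7 = 47.5196
β = Cov / Var(R_m) = 86.0006 / 47.5196 = 1.8098
MRP = 8.55% − 1.63% = 6.92%
E(R) = R_f + β × MRP = 1.63% + 1.8098 × 6.92% = 14.15%

14.15%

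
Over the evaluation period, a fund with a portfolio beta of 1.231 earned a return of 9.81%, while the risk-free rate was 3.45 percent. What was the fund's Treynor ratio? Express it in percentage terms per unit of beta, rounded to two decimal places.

5.17%

Treynor = (R_P − R_f) / β_P = (9.81% − 3.45%) / 1.2310 = 6.36% / 1.2310 = 5.17%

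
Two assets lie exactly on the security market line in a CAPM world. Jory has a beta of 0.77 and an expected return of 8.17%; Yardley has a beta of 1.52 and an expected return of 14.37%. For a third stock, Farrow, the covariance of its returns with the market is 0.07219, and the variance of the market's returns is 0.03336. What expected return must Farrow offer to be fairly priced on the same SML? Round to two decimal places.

MRP = (14.37% − 8.17%) / (1.52 − 0.77) = 8.2667%
R_f = 8.17% − 0.77 × 8.2667% = 1.8046%
β_Farrow = Cov / Var(R_m) = 0.07219 / 0.03336 = 2.1640
E(R_Farrow) = R_f + β × MRP = 1.8046% + 2.1640 × 8.2667% = 19.69%

19.69%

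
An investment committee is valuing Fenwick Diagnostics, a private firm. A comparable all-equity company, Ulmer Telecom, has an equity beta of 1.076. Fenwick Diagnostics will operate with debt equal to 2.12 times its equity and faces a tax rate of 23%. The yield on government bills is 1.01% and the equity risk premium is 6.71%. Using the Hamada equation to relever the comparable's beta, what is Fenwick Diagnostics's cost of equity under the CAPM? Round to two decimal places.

20.02%

β_L = β_U × [1 + (1 − t)(D/E)] = 1.076 × [1 + (1 − 0.23) × 2.12]
    = 1.076 × [1 + 0.77 × 2.12] = 1.076 × 2.6324 = 2.8325
E(R) = R_f + β_L × MRP = 1.01% + 2.8325 × 6.71% = 20.02%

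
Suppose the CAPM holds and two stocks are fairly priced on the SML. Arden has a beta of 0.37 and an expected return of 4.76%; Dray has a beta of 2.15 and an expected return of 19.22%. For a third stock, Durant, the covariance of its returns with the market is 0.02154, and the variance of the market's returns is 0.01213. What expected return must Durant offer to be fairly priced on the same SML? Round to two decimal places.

16.18%

MRP = (19.22% − 4.76%) / (2.15 − 0.37) = 8.1236%
R_f = 4.76% − 0.37 × 8.1236% = 1.7543%
β_Durant = Cov / Var(R_m) = 0.02154 / 0.01213 = 1.7758
E(R_Durant) = R_f + β × MRP = 1.7543% + 1.7758 × 8.1236% = 16.18%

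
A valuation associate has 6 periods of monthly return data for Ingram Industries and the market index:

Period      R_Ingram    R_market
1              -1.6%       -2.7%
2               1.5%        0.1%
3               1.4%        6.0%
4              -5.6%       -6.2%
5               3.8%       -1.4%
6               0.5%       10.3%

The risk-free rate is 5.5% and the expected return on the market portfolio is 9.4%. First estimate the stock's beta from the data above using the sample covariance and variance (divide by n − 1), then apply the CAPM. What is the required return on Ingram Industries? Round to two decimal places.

6.51%

Mean R_i = (-1.6 + 1.5 + 1.4 − 5.6 + 3.8 + 0.5) / 6 = 0.0000%
Mean R_m = (-2.7 + 0.1 + 6.0 − 6.2 − 1.4 + 10.3) / 6 = 1.0167%
Σ(R_i − R̄_i)(R_m − R̄_m) = 47.4200  ⇒  Cov = 47.4200 / 5 = 9.4840
Σ(R_m − R̄_m)² = 183.5883  ⇒  Var(R_m) = 183.5883 / 5 = 36.7177
β = Cov / Var(R_m) = 9.4840 / 36.7177 = 0.2583
MRP = 9.4% − 5.5% = 3.90%
E(R) = R_f + β × MRP = 5.5% + 0.2583 × 3.9% = 6.51%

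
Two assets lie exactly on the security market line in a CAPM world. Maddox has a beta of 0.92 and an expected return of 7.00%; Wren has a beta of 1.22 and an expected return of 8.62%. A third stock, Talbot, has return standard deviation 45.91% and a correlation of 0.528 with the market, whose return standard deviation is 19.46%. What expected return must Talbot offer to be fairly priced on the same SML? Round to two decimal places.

8.76%

MRP = (8.62% − 7.00%) / (1.22 − 0.92) = 5.4000%
R_f = 7.00% − 0.92 × 5.4000% = 2.0320%
β_Talbot = ρ·σ_i/σ_m = 0.528 × 45.91 / 19.46 = 1.2457
E(R_Talbot) = R_f + β × MRP = 2.0320% + 1.2457 × 5.4000% = 8.76%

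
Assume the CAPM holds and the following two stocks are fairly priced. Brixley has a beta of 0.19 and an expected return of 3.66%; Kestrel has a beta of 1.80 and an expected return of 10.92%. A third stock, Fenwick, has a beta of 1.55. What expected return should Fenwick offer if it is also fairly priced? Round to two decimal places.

9.79%

MRP (SML slope) = (10.92% − 3.66%) / (1.80 − 0.19) = 7.26% / 1.61 = 4.5093%
R_f (intercept) = 3.66% − 0.19 × 4.5093% = 2.8032%
E(R_Fenwick) = R_f + β × MRP = 2.8032% + 1.55 × 4.5093% = 9.79%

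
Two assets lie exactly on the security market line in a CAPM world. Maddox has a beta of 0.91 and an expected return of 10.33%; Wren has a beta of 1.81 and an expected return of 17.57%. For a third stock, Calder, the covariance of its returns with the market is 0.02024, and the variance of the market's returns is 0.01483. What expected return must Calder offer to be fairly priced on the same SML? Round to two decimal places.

MRP = (17.57% − 10.33%) / (1.81 − 0.91) = 8.0444%
R_f = 10.33% − 0.91 × 8.0444% = 3.0096%
β_Calder = Cov / Var(R_m) = 0.02024 / 0.01483 = 1.3648
E(R_Calder) = R_f + β × MRP = 3.0096% + 1.3648 × 8.0444% = 13.99%

13.99%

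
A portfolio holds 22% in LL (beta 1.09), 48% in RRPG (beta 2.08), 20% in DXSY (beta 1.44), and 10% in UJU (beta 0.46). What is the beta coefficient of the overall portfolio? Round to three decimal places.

β_P = Σ w_i β_i = 0.22×1.09 + 0.48×2.08 + 0.20×1.44 + 0.10×0.46 = 1.5722

1.572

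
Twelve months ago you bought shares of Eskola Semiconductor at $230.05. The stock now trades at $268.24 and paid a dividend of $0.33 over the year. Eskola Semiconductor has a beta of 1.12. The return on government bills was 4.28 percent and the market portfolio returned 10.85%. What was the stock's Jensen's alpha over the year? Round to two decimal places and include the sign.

+5.11%

Realised HPR = (P1 + D1 − P0) / P0 = (268.24 + 0.33 − 230.05) / 230.05 = 38.52 / 230.05 = 16.7442%
MRP = 10.85% − 4.28% = 6.57%
CAPM required = R_f + β·MRP = 4.28% + 1.12 × 6.57% = 11.6384%
α = realised − required = 16.7442% − 11.6384% = +5.11%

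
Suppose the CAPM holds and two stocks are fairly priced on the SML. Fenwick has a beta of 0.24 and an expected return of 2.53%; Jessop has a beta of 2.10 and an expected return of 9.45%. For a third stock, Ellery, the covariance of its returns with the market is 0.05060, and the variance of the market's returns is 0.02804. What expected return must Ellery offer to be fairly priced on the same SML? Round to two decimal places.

8.35%

MRP = (9.45% − 2.53%) / (2.10 − 0.24) = 3.7204%
R_f = 2.53% − 0.24 × 3.7204% = 1.6371%
β_Ellery = Cov / Var(R_m) = 0.05060 / 0.02804 = 1.8046
E(R_Ellery) = R_f + β × MRP = 1.6371% + 1.8046 × 3.7204% = 8.35%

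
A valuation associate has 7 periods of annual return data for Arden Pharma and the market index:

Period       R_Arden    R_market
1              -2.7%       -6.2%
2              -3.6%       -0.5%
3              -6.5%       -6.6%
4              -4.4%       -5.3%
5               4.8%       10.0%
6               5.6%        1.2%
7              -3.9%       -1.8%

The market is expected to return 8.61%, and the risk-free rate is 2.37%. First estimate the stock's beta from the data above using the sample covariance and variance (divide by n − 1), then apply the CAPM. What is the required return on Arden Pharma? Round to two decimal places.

Mean R_i = (-2.7 − 3.6 − 6.5 − 4.4 + 4.8 + 5.6 − 3.9) / 7 = -1.5286%
Mean R_m = (-6.2 − 0.5 − 6.6 − 5.3 + 10.0 + 1.2 − 1.8) / 7 = -1.3143%
Σ(R_i − R̄_i)(R_m − R̄_m) = 132.4371  ⇒  Cov = 132.4371 / 6 = 22.0729
Σ(R_m − R̄_m)² = 202.9286  ⇒  Var(R_m) = 202.9286 / 6 = 33.8214
β = Cov / Var(R_m) = 22.0729 / 33.8214 = 0.6526
MRP = 8.61% − 2.37% = 6.24%
E(R) = R_f + β × MRP = 2.37% + 0.6526 × 6.24% = 6.44%

6.44%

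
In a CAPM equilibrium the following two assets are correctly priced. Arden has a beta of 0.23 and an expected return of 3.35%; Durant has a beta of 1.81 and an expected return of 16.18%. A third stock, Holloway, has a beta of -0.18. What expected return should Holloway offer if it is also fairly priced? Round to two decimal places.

MRP (SML slope) = (16.18% − 3.35%) / (1.81 − 0.23) = 12.83% / 1.58 = 8.1203%
R_f (intercept) = 3.35% − 0.23 × 8.1203% = 1.4823%
E(R_Holloway) = R_f + β × MRP = 1.4823% + -0.18 × 8.1203% = 0.02%

0.02%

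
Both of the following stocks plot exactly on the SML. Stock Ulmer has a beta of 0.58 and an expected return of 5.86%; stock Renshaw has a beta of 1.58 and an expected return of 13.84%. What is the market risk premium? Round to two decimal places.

7.98%

Both satisfy E(R) = R_f + β·MRP, so the slope of the SML is
MRP = (13.84% − 5.86%) / (1.58 − 0.58) = 7.98% / 1.00 = 7.9800%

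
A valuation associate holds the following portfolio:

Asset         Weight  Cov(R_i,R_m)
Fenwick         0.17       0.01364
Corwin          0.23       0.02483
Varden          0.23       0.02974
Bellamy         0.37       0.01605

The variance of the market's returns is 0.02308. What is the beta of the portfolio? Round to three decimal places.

β_Fenwick = 0.01364 / 0.02308 = 0.5910
β_Corwin = 0.02483 / 0.02308 = 1.0758
β_Varden = 0.02974 / 0.02308 = 1.2886
β_Bellamy = 0.01605 / 0.02308 = 0.6954
β_P = Σ w_i β_i = 0.17×0.5910 + 0.23×1.0758 + 0.23×1.2886 + 0.37×0.6954 = 0.9016

0.902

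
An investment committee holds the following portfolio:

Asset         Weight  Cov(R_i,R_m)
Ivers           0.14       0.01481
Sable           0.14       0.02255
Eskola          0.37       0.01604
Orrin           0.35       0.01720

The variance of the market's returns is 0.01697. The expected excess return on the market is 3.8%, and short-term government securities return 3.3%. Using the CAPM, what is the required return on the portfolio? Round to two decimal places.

β_Ivers = 0.01481 / 0.01697 = 0.8727
β_Sable = 0.02255 / 0.01697 = 1.3288
β_Eskola = 0.01604 / 0.01697 = 0.9452
β_Orrin = 0.01720 / 0.01697 = 1.0136
β_P = Σ w_i β_i = 0.14×0.8727 + 0.14×1.3288 + 0.37×0.9452 + 0.35×1.0136 = 1.0127
E(R_P) = R_f + β_P × MRP = 3.3% + 1.0127 × 3.8% = 7.15%

7.15%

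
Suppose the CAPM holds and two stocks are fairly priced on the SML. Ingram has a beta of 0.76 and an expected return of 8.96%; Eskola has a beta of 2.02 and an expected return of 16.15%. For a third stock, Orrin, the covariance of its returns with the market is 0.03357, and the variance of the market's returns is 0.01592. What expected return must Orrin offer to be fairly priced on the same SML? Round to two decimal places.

16.66%

MRP = (16.15% − 8.96%) / (2.02 − 0.76) = 5.7063%
R_f = 8.96% − 0.76 × 5.7063% = 4.6232%
β_Orrin = Cov / Var(R_m) = 0.03357 / 0.01592 = 2.1087
E(R_Orrin) = R_f + β × MRP = 4.6232% + 2.1087 × 5.7063% = 16.66%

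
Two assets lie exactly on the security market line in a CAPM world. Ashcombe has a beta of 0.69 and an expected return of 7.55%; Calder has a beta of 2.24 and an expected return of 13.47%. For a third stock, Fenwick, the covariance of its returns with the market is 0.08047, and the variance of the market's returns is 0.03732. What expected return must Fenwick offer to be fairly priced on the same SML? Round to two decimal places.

13.15%

MRP = (13.47% − 7.55%) / (2.24 − 0.69) = 3.8194%
R_f = 7.55% − 0.69 × 3.8194% = 4.9146%
β_Fenwick = Cov / Var(R_m) = 0.08047 / 0.03732 = 2.1562
E(R_Fenwick) = R_f + β × MRP = 4.9146% + 2.1562 × 3.8194% = 13.15%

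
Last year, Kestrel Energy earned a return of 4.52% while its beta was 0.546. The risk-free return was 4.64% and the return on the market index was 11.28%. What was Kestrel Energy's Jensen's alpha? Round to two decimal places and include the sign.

Market excess return = 11.28% − 4.64% = 6.64%
CAPM benchmark = R_f + β(R_m − R_f) = 4.64% + 0.546 × 6.64% = 8.26544%
α = actual − benchmark = 4.52% − 8.26544% = -3.75%

-3.75%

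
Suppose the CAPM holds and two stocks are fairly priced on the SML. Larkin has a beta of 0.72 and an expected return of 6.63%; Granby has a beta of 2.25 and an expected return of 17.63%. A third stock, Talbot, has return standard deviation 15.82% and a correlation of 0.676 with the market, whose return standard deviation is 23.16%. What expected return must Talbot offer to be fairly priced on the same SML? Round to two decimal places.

MRP = (17.63% − 6.63%) / (2.25 − 0.72) = 7.1895%
R_f = 6.63% − 0.72 × 7.1895% = 1.4536%
β_Talbot = ρ·σ_i/σ_m = 0.676 × 15.82 / 23.16 = 0.4618
E(R_Talbot) = R_f + β × MRP = 1.4536% + 0.4618 × 7.1895% = 4.77%

4.77%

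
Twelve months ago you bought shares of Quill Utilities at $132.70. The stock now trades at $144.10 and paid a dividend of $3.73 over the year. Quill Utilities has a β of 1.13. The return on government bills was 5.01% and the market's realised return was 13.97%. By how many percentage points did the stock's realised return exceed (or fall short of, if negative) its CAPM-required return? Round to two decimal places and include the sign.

Realised HPR = (P1 + D1 − P0) / P0 = (144.10 + 3.73 − 132.70) / 132.70 = 15.13 / 132.70 = 11.4017%
MRP = 13.97% − 5.01% = 8.96%
CAPM required = R_f + β·MRP = 5.01% + 1.13 × 8.96% = 15.1348%
α = realised − required = 11.4017% − 15.1348% = -3.73%

-3.73%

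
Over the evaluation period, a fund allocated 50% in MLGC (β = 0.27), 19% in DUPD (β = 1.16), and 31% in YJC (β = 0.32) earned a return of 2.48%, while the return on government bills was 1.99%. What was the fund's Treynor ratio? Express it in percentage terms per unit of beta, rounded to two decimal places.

β_P = 0.50×0.27 + 0.19×1.16 + 0.31×0.32 = 0.4546
Treynor = (R_P − R_f) / β_P = (2.48% − 1.99%) / 0.4546 = 0.49% / 0.4546 = 1.08%

1.08%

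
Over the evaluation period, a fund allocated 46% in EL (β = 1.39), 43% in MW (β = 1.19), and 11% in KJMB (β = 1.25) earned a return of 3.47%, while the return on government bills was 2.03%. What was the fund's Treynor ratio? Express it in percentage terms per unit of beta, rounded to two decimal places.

1.12%

β_P = 0.46×1.39 + 0.43×1.19 + 0.11×1.25 = 1.2886
Treynor = (R_P − R_f) / β_P = (3.47% − 2.03%) / 1.2886 = 1.44% / 1.2886 = 1.12%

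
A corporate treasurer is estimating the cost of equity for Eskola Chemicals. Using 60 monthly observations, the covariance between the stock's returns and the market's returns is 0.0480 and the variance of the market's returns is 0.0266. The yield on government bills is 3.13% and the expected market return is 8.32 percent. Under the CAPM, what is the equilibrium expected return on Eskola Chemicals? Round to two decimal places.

β = Cov(R_i, R_m) / Var(R_m) = 0.0480 / 0.0266 = 1.8045
MRP = 8.32% − 3.13% = 5.19%
E(R) = R_f + β × MRP = 3.13% + 1.8045 × 5.19% = 12.50%

12.50%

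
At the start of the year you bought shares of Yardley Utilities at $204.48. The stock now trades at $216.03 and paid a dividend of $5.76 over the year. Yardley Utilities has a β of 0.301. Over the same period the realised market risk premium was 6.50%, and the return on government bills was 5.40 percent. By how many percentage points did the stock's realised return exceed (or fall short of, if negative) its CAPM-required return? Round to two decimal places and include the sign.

+1.11%

Realised HPR = (P1 + D1 − P0) / P0 = (216.03 + 5.76 − 204.48) / 204.48 = 17.31 / 204.48 = 8.4654%
CAPM required = R_f + β·MRP = 5.40% + 0.301 × 6.50% = 7.35650%
α = realised − required = 8.4654% − 7.35650% = +1.11%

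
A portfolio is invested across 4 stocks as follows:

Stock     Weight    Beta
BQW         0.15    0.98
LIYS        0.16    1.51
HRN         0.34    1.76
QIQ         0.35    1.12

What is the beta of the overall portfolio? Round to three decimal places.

β_P = Σ w_i β_i = 0.15×0.98 + 0.16×1.51 + 0.34×1.76 + 0.35×1.12 = 1.3790

1.379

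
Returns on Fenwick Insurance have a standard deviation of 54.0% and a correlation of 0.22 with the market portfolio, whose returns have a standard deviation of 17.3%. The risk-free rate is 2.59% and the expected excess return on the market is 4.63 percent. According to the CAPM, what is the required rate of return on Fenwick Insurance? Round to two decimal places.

β = ρ × σ_i / σ_m = 0.22 × 54.0% / 17.3% = 0.6867
E(R) = 2.59% + 0.6867 × 4.63% = 5.77%

5.77%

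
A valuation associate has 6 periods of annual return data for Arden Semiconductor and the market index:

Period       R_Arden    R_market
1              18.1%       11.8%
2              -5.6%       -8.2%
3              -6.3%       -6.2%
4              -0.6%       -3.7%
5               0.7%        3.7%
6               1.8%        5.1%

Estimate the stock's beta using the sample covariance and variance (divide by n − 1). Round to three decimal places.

Mean R_i = (18.1 − 5.6 − 6.3 − 0.6 + 0.7 + 1.8) / 6 = 1.3500%
Mean R_m = (11.8 − 8.2 − 6.2 − 3.7 + 3.7 + 5.1) / 6 = 0.4167%
Σ(R_i − R̄_i)(R_m − R̄_m) = 309.1750  ⇒  Cov = 309.1750 / 5 = 61.8350
Σ(R_m − R̄_m)² = 297.2683  ⇒  Var(R_m) = 297.2683 / 5 = 59.4537
β = Cov / Var(R_m) = 61.8350 / 59.4537 = 1.0401

1.040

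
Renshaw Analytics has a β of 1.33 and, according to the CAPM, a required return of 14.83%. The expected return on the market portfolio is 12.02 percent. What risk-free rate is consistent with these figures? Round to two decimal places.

3.50%

E(R) = R_f + β(E(R_m) − R_f) = R_f(1 − β) + β·E(R_m)
14.83% = R_f × (1 − 1.33) + 1.33 × 12.02%
14.83% = R_f × -0.33 + 15.9866%
R_f = (14.83% − 15.9866%) / -0.33 = 3.50%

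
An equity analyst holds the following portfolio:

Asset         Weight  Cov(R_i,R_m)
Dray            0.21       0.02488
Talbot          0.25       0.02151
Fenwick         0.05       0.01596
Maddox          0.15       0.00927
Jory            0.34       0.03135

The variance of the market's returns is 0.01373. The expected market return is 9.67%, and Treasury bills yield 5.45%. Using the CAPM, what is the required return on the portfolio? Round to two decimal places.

β_Dray = 0.02488 / 0.01373 = 1.8121
β_Talbot = 0.02151 / 0.01373 = 1.5666
β_Fenwick = 0.01596 / 0.01373 = 1.1624
β_Maddox = 0.00927 / 0.01373 = 0.6752
β_Jory = 0.03135 / 0.01373 = 2.2833
β_P = Σ w_i β_i = 0.21×1.8121 + 0.25×1.5666 + 0.05×1.1624 + 0.15×0.6752 + 0.34×2.2833 = 1.7079
MRP = 9.67% − 5.45% = 4.22%
E(R_P) = R_f + β_P × MRP = 5.45% + 1.7079 × 4.22% = 12.66%

12.66%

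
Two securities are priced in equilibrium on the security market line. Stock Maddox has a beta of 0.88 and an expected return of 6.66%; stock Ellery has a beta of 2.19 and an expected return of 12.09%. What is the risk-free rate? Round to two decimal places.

3.01%

Both satisfy E(R) = R_f + β·MRP, so the slope of the SML is
MRP = (12.09% − 6.66%) / (2.19 − 0.88) = 5.43% / 1.31 = 4.1450%
R_f = E(R_Maddox) − β_Maddox·MRP = 6.66% − 0.88 × 4.1450% = 3.0124%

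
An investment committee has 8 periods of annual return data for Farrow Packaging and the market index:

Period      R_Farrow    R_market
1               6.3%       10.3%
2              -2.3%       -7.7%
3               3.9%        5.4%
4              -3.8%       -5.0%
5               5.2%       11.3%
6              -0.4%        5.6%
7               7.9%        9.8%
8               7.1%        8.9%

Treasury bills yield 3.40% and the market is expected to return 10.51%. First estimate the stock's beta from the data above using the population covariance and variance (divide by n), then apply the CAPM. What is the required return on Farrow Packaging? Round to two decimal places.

Mean R_i = (6.3 − 2.3 + 3.9 − 3.8 + 5.2 − 0.4 + 7.9 + 7.1) / 8 = 2.9875%
Mean R_m = (10.3 − 7.7 + 5.4 − 5.0 + 11.3 + 5.6 + 9.8 + 8.9) / 8 = 4.8250%
Σ(R_i − R̄_i)(R_m − R̄_m) = 204.4725  ⇒  Cov = 204.4725 / 8 = 25.5591
Σ(R_m − R̄_m)² = 367.5950  ⇒  Var(R_m) = 367.5950 / 8 = 45.9494
β = Cov / Var(R_m) = 25.5591 / 45.9494 = 0.5562
MRP = 10.51% − 3.40% = 7.11%
E(R) = R_f + β × MRP = 3.40% + 0.5562 × 7.11% = 7.35%

7.35%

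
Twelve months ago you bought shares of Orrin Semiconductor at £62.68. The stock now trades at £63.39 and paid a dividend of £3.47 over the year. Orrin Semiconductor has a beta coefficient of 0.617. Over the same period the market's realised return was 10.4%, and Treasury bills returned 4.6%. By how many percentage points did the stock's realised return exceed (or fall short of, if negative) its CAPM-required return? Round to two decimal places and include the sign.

Realised HPR = (P1 + D1 − P0) / P0 = (63.39 + 3.47 − 62.68) / 62.68 = 4.18 / 62.68 = 6.6688%
MRP = 10.4% − 4.6% = 5.80%
CAPM required = R_f + β·MRP = 4.6% + 0.617 × 5.8% = 8.1786%
α = realised − required = 6.6688% − 8.1786% = -1.51%

-1.51%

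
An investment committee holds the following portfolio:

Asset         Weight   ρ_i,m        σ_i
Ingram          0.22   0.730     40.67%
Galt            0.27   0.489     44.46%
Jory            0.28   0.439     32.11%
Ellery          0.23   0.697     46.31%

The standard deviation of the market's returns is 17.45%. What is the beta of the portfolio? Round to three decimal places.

β_Ingram = 0.730 × 40.67% / 17.45% = 1.7014
β_Galt = 0.489 × 44.46% / 17.45% = 1.2459
β_Jory = 0.439 × 32.11% / 17.45% = 0.8078
β_Ellery = 0.697 × 46.31% / 17.45% = 1.8497
β_P = Σ w_i β_i = 0.22×1.7014 + 0.27×1.2459 + 0.28×0.8078 + 0.23×1.8497 = 1.3623

1.362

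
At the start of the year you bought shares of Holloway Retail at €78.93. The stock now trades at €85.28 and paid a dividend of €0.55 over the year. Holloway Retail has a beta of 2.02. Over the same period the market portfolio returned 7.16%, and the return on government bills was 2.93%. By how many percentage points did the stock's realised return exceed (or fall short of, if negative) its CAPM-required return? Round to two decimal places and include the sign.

Realised HPR = (P1 + D1 − P0) / P0 = (85.28 + 0.55 − 78.93) / 78.93 = 6.90 / 78.93 = 8.7419%
MRP = 7.16% − 2.93% = 4.23%
CAPM required = R_f + β·MRP = 2.93% + 2.02 × 4.23% = 11.4746%
α = realised − required = 8.7419% − 11.4746% = -2.73%

-2.73%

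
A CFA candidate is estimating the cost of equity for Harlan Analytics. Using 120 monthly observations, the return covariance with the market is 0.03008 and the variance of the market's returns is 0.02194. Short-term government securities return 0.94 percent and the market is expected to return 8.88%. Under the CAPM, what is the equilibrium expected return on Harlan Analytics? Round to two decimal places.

β = Cov(R_i, R_m) / Var(R_m) = 0.03008 / 0.02194 = 1.3710
MRP = 8.88% − 0.94% = 7.94%
E(R) = R_f + β × MRP = 0.94% + 1.3710 × 7.94% = 11.83%

11.83%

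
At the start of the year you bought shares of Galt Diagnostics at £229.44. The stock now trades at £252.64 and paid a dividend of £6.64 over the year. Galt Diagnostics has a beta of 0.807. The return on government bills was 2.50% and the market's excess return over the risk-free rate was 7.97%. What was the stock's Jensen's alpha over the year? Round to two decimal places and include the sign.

Realised HPR = (P1 + D1 − P0) / P0 = (252.64 + 6.64 − 229.44) / 229.44 = 29.84 / 229.44 = 13.0056%
CAPM required = R_f + β·MRP = 2.50% + 0.807 × 7.97% = 8.93179%
α = realised − required = 13.0056% − 8.93179% = +4.07%

+4.07%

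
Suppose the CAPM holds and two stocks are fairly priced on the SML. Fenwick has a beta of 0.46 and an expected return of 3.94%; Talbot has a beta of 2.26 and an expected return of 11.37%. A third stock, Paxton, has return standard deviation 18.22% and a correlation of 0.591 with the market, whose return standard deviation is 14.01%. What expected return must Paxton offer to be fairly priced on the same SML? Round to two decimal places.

5.21%

MRP = (11.37% − 3.94%) / (2.26 − 0.46) = 4.1278%
R_f = 3.94% − 0.46 × 4.1278% = 2.0412%
β_Paxton = ρ·σ_i/σ_m = 0.591 × 18.22 / 14.01 = 0.7686
E(R_Paxton) = R_f + β × MRP = 2.0412% + 0.7686 × 4.1278% = 5.21%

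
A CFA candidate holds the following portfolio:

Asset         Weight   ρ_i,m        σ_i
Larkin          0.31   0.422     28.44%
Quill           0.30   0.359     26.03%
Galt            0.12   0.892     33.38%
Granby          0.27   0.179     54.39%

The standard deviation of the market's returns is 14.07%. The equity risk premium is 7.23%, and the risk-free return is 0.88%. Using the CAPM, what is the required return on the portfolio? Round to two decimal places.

7.42%

β_Larkin = 0.422 × 28.44% / 14.07% = 0.8530
β_Quill = 0.359 × 26.03% / 14.07% = 0.6642
β_Galt = 0.892 × 33.38% / 14.07% = 2.1162
β_Granby = 0.179 × 54.39% / 14.07% = 0.6920
β_P = Σ w_i β_i = 0.31×0.8530 + 0.30×0.6642 + 0.12×2.1162 + 0.27×0.6920 = 0.9045
E(R_P) = R_f + β_P × MRP = 0.88% + 0.9045 × 7.23% = 7.42%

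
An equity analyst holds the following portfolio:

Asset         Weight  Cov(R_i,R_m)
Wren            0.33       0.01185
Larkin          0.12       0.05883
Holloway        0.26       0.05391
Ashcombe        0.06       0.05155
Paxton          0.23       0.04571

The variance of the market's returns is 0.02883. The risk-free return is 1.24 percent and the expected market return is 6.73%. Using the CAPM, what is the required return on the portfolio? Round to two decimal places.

8.59%

β_Wren = 0.01185 / 0.02883 = 0.4110
β_Larkin = 0.05883 / 0.02883 = 2.0406
β_Holloway = 0.05391 / 0.02883 = 1.8699
β_Ashcombe = 0.05155 / 0.02883 = 1.7881
β_Paxton = 0.04571 / 0.02883 = 1.5855
β_P = Σ w_i β_i = 0.33×0.4110 + 0.12×2.0406 + 0.26×1.8699 + 0.06×1.7881 + 0.23×1.5855 = 1.3386
MRP = 6.73% − 1.24% = 5.49%
E(R_P) = R_f + β_P × MRP = 1.24% + 1.3386 × 5.49% = 8.59%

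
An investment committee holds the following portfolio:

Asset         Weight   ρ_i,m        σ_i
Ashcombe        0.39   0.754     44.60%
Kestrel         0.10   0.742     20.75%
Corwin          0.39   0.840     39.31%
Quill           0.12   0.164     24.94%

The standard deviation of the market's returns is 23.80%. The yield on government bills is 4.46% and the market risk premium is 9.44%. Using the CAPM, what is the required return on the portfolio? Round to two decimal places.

15.58%

β_Ashcombe = 0.754 × 44.60% / 23.80% = 1.4130
β_Kestrel = 0.742 × 20.75% / 23.80% = 0.6469
β_Corwin = 0.840 × 39.31% / 23.80% = 1.3874
β_Quill = 0.164 × 24.94% / 23.80% = 0.1719
β_P = Σ w_i β_i = 0.39×1.4130 + 0.10×0.6469 + 0.39×1.3874 + 0.12×0.1719 = 1.1775
E(R_P) = R_f + β_P × MRP = 4.46% + 1.1775 × 9.44% = 15.58%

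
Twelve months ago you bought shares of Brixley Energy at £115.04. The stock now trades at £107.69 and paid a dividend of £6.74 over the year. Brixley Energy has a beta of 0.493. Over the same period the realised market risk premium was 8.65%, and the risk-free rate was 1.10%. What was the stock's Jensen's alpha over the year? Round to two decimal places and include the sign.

Realised HPR = (P1 + D1 − P0) / P0 = (107.69 + 6.74 − 115.04) / 115.04 = -0.61 / 115.04 = -0.5303%
CAPM required = R_f + β·MRP = 1.10% + 0.493 × 8.65% = 5.36445%
α = realised − required = -0.5303% − 5.36445% = -5.89%

-5.89%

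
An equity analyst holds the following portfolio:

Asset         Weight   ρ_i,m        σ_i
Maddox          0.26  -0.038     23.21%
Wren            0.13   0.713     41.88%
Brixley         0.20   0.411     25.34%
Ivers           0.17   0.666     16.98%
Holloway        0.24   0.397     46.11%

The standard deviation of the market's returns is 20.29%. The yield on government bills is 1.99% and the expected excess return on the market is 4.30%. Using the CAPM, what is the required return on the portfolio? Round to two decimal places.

4.54%

β_Maddox = -0.038 × 23.21% / 20.29% = -0.0435
β_Wren = 0.713 × 41.88% / 20.29% = 1.4717
β_Brixley = 0.411 × 25.34% / 20.29% = 0.5133
β_Ivers = 0.666 × 16.98% / 20.29% = 0.5574
β_Holloway = 0.397 × 46.11% / 20.29% = 0.9022
β_P = Σ w_i β_i = 0.26×-0.0435 + 0.13×1.4717 + 0.20×0.5133 + 0.17×0.5574 + 0.24×0.9022 = 0.5940
E(R_P) = R_f + β_P × MRP = 1.99% + 0.5940 × 4.30% = 4.54%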